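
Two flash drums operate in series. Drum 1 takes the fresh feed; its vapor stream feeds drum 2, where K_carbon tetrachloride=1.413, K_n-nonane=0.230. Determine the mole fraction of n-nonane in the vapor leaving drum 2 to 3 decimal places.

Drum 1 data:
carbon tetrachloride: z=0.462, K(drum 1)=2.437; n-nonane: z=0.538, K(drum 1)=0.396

Drum 1:
Material balance + equilibrium reduce to Σ zᵢ(Kᵢ−1)/(1+ψ₁(Kᵢ−1)) = 0.
Check two-phase: ΣzᵢKᵢ = 1.339 > 1 and Σzᵢ/Kᵢ = 1.548 > 1, so g(0) = 0.339 > 0 and g(1) = -0.548 < 0.
Binary case is linear: z₁(K₁−1)(1+ψ₁(K₂−1)) + z₂(K₂−1)(1+ψ₁(K₁−1)) = 0
⇒ ψ₁ = [z₁(K₁−1)+z₂(K₂−1)] / [−(K₁−1)(K₂−1)] = 0.3389/0.8679 = 0.391
Drum-1 compositions:
  carbon tetrachloride: x = 0.296, y = 0.721
  n-nonane: x = 0.704, y = 0.279
Drum-2 feed = drum-1 vapor: z₂ = (0.7212, 0.2788).
Drum 2:
Let ψ₂ = V/F and solve Σ zᵢ(Kᵢ−1)/(1+ψ₂(Kᵢ−1)) = 0.
g(0) = ΣzᵢKᵢ − 1 = 0.083 and g(1) = 1 − Σzᵢ/Kᵢ = -0.723, so a root lies in (0, 1).
Binary case is linear: z₁(K₁−1)(1+ψ₂(K₂−1)) + z₂(K₂−1)(1+ψ₂(K₁−1)) = 0
⇒ ψ₂ = [z₁(K₁−1)+z₂(K₂−1)] / [−(K₁−1)(K₂−1)] = 0.0832/0.3180 = 0.262
  carbon tetrachloride: x = 0.651, y = 0.920
  n-nonane: x = 0.349, y = 0.080

y_n-nonane (drum 2) = 0.080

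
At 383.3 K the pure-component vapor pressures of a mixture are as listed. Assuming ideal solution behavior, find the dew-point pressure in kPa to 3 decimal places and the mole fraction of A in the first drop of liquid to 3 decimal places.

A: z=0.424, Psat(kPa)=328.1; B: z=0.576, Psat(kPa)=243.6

At the dew point ψ → 1, so Σzᵢ/Kᵢ = 1 with Kᵢ = Pᵢˢᵃᵗ/P ⇒ 1/P = Σzᵢ/Pᵢˢᵃᵗ.
1/P = 0.424/328.1 + 0.576/243.6 = 0.003657 ⇒ P = 273.462 kPa
xᵢ = zᵢP/Pᵢˢᵃᵗ ⇒ x_A = 0.424·273.462/328.1 = 0.353

Pdew = 273.462 kPa, x_A = 0.353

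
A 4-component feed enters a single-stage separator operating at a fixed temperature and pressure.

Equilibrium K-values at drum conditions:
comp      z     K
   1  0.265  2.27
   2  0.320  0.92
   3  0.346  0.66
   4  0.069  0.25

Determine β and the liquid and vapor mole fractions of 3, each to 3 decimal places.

Rachford–Rice: g(β) = Σ zᵢ(Kᵢ−1)/(1+β(Kᵢ−1)) = 0.
g(0) = ΣzᵢKᵢ − 1 = 0.142 and g(1) = 1 − Σzᵢ/Kᵢ = -0.265, so a root lies in (0, 1).
Iterate (Newton) starting at β = 0.46:
  β = 0.460: g = -0.0326, g' = -0.319 → β = 0.358
  β = 0.358: g = 0.0004, g' = -0.329 → β = 0.359
Converged at β = 0.359.
Compositions from xᵢ = zᵢ/(1+β(Kᵢ−1)), yᵢ = Kᵢxᵢ:
  1: x = 0.182, y = 0.413
  2: x = 0.329, y = 0.303
  3: x = 0.394, y = 0.260
  4: x = 0.094, y = 0.024

β = 0.359, x_3 = 0.394, y_3 = 0.260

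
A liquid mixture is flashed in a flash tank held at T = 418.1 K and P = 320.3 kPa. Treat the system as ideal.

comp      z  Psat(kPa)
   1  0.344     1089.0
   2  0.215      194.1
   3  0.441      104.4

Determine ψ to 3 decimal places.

ψ = 0.311

Raoult's law: Kᵢ = Pᵢˢᵃᵗ/P = Pᵢˢᵃᵗ/320.3.
  K_1 = 1089.0/320.3 = 3.39994, K_2 = 194.1/320.3 = 0.60599, K_3 = 104.4/320.3 = 0.32594
Material balance + equilibrium reduce to Σ zᵢ(Kᵢ−1)/(1+ψ(Kᵢ−1)) = 0.
Feasibility: ΣzᵢKᵢ = 1.444, Σzᵢ/Kᵢ = 1.809 — both > 1, two phases present.
Newton iteration, ψ⁰ = 0.5:
  ψ = 0.500: g = -0.1786, g' = -0.917 → ψ = 0.305
  ψ = 0.305: g = 0.0060, g' = -1.021 → ψ = 0.311
Converged at ψ = 0.311.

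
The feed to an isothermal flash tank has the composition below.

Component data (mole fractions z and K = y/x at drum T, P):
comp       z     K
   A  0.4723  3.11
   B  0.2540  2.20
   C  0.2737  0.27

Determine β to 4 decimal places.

β = 0.8360

Let β = V/F and solve Σ zᵢ(Kᵢ−1)/(1+β(Kᵢ−1)) = 0.
Check two-phase: ΣzᵢKᵢ = 2.1016 > 1 and Σzᵢ/Kᵢ = 1.2810 > 1, so g(0) = 1.1016 > 0 and g(1) = -0.2810 < 0.
Iterate (Newton) starting at β = 0.5:
  β = 0.5000: g = 0.36079, g' = -1.0025 → β = 0.8599
  β = 0.8599: g = -0.03259, g' = -1.4065 → β = 0.8367
  β = 0.8367: g = -0.00092, g' = -1.3289 → β = 0.8360
Converged at β = 0.8360.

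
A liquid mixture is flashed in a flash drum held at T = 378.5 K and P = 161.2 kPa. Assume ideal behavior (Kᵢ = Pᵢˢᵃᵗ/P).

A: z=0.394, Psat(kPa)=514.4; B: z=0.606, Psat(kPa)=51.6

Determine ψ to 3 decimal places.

Raoult's law: Kᵢ = Pᵢˢᵃᵗ/P = Pᵢˢᵃᵗ/161.2.
  K_A = 514.4/161.2 = 3.19107, K_B = 51.6/161.2 = 0.32010
Let ψ = V/F and solve Σ zᵢ(Kᵢ−1)/(1+ψ(Kᵢ−1)) = 0.
Check two-phase: ΣzᵢKᵢ = 1.451 > 1 and Σzᵢ/Kᵢ = 2.017 > 1, so g(0) = 0.451 > 0 and g(1) = -1.017 < 0.
Newton–Raphson from ψ = 0.5:
  ψ = 0.500: g = -0.2123, g' = -1.074 → ψ = 0.302
  ψ = 0.302: g = 0.0007, g' = -1.128 → ψ = 0.303
Converged at ψ = 0.303.

ψ = 0.303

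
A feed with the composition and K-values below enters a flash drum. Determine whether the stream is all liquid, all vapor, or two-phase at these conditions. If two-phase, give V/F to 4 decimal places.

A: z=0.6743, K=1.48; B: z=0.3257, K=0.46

ΣzᵢKᵢ = 1.1478; Σzᵢ/Kᵢ = 1.1637.
Both exceed 1, so a two-phase solution exists.
Iterate (Newton) starting at ψ = 0.5:
  ψ = 0.5000: g = 0.02009, g' = -0.2793 → ψ = 0.5719
  ψ = 0.5719: g = -0.00052, g' = -0.2945 → ψ = 0.5702
Converged at ψ = 0.5702.

two-phase, V/F = 0.5702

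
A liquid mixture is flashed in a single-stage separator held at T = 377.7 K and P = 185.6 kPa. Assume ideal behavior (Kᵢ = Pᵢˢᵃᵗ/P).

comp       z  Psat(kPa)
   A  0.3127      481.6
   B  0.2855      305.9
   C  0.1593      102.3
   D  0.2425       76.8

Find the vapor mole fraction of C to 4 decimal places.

Raoult's law: Kᵢ = Pᵢˢᵃᵗ/P = Pᵢˢᵃᵗ/185.6.
  K_A = 481.6/185.6 = 2.594828, K_B = 305.9/185.6 = 1.648168, K_C = 102.3/185.6 = 0.551185, K_D = 76.8/185.6 = 0.413793
Material balance + equilibrium reduce to Σ zᵢ(Kᵢ−1)/(1+ψ(Kᵢ−1)) = 0.
g(0) = ΣzᵢKᵢ − 1 = 0.4701 and g(1) = 1 − Σzᵢ/Kᵢ = -0.1688, so a root lies in (0, 1).
Iterate (Newton) starting at ψ = 0.31:
  ψ = 0.3100: g = 0.23103, g' = -0.6071 → ψ = 0.6906
  ψ = 0.6906: g = 0.02271, g' = -0.5400 → ψ = 0.7326
  ψ = 0.7326: g = -0.00023, g' = -0.5515 → ψ = 0.7322
Converged at ψ = 0.7322.
Compositions from xᵢ = zᵢ/(1+ψ(Kᵢ−1)), yᵢ = Kᵢxᵢ:
  A: x = 0.1443, y = 0.3743
  B: x = 0.1936, y = 0.3191
  C: x = 0.2373, y = 0.1308
  D: x = 0.4249, y = 0.1758

y_C = 0.1308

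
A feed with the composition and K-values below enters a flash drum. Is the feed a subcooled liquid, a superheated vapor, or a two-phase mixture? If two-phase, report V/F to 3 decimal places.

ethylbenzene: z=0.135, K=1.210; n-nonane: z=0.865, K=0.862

subcooled liquid

ΣzᵢKᵢ = 0.909; Σzᵢ/Kᵢ = 1.115.
Since ΣzᵢKᵢ < 1 the mixture is below its bubble point — single liquid phase.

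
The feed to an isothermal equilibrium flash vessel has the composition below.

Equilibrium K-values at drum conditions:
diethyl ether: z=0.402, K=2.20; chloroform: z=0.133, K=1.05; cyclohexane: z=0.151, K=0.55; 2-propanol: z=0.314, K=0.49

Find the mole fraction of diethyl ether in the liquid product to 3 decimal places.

x_diethyl ether = 0.249

Newton–Raphson from β = 0.51:
  β = 0.510: g = 0.0011, g' = -0.424 → β = 0.513
Converged at β = 0.513.
Compositions from xᵢ = zᵢ/(1+β(Kᵢ−1)), yᵢ = Kᵢxᵢ:
  diethyl ether: x = 0.249, y = 0.548
  chloroform: x = 0.130, y = 0.136
  cyclohexane: x = 0.196, y = 0.108
  2-propanol: x = 0.425, y = 0.208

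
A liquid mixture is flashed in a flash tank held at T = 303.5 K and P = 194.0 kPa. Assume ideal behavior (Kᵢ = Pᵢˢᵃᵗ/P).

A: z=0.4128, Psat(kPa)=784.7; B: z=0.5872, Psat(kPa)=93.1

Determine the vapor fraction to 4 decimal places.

ψ = 0.6008

Raoult's law: Kᵢ = Pᵢˢᵃᵗ/P = Pᵢˢᵃᵗ/194.0.
  K_A = 784.7/194.0 = 4.044845, K_B = 93.1/194.0 = 0.479897
Let ψ = V/F and solve Σ zᵢ(Kᵢ−1)/(1+ψ(Kᵢ−1)) = 0.
Check two-phase: ΣzᵢKᵢ = 1.9515 > 1 and Σzᵢ/Kᵢ = 1.3257 > 1, so g(0) = 0.9515 > 0 and g(1) = -0.3257 < 0.
Binary case is linear: z₁(K₁−1)(1+ψ(K₂−1)) + z₂(K₂−1)(1+ψ(K₁−1)) = 0
⇒ ψ = [z₁(K₁−1)+z₂(K₂−1)] / [−(K₁−1)(K₂−1)] = 0.95151/1.58363 = 0.6008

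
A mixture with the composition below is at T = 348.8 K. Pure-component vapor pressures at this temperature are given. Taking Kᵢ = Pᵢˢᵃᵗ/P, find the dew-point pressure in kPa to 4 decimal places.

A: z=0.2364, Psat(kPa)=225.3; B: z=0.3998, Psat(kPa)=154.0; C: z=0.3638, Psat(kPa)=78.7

Pdew = 120.9484 kPa

At the dew point ψ → 1, so Σzᵢ/Kᵢ = 1 with Kᵢ = Pᵢˢᵃᵗ/P ⇒ 1/P = Σzᵢ/Pᵢˢᵃᵗ.
1/P = 0.2364/225.3 + 0.3998/154.0 + 0.3638/78.7 = 0.0082680 ⇒ P = 120.9484 kPa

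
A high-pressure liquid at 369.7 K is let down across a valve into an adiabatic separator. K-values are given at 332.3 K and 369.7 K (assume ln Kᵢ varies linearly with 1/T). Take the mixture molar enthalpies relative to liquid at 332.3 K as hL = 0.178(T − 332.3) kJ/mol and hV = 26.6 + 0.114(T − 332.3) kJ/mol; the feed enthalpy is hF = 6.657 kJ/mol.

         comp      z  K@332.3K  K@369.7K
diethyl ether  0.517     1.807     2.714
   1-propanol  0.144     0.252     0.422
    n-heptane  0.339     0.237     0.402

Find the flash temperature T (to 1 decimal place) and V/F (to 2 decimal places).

T = 339.4 K, V/F = 0.21

Adiabatic flash: solve Rachford–Rice at each trial T, then check hF = ψ·hV(T) + (1−ψ)·hL(T).
  T = 332.3 K: K = (1.807, 0.252, 0.237), RR gives ψ = 0.083, H_out = 2.210 kJ/mol
  T = 369.7 K: K = (2.714, 0.422, 0.402), RR gives ψ = 0.591, H_out = 20.972 kJ/mol
  T = 351.0 K: K = (2.239, 0.331, 0.313), RR gives ψ = 0.368, H_out = 12.687 kJ/mol
  T = 341.6 K: K = (2.016, 0.290, 0.273), RR gives ψ = 0.241, H_out = 7.916 kJ/mol
  T = 337.0 K: K = (1.911, 0.271, 0.255), RR gives ψ = 0.168, H_out = 5.260 kJ/mol
  T = 339.3 K: K = (1.963, 0.280, 0.264), RR gives ψ = 0.206, H_out = 6.622 kJ/mol
Linear interpolation between T = 339.3 (H_out = 6.622) and T = 341.6 (H_out = 7.916) on hF = 6.657 gives T ≈ 339.4 K, at which ψ = 0.21.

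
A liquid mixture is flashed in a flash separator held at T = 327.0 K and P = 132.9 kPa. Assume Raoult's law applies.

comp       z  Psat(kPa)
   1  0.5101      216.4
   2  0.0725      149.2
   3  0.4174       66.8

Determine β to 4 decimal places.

β = 0.4187

Raoult's law: Kᵢ = Pᵢˢᵃᵗ/P = Pᵢˢᵃᵗ/132.9.
  K_1 = 216.4/132.9 = 1.628292, K_2 = 149.2/132.9 = 1.122649, K_3 = 66.8/132.9 = 0.502634
Material balance + equilibrium reduce to Σ zᵢ(Kᵢ−1)/(1+β(Kᵢ−1)) = 0.
Check two-phase: ΣzᵢKᵢ = 1.1218 > 1 and Σzᵢ/Kᵢ = 1.2083 > 1, so g(0) = 0.1218 > 0 and g(1) = -0.2083 < 0.
Newton iteration, β⁰ = 0.5:
  β = 0.5000: g = -0.02406, g' = -0.3005 → β = 0.4199
  β = 0.4199: g = -0.00036, g' = -0.2920 → β = 0.4187
Converged at β = 0.4187.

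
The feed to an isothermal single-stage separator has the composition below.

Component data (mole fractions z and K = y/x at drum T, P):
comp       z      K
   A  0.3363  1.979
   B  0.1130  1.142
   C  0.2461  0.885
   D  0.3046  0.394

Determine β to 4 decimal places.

β = 0.3410

Let β = V/F and solve Σ zᵢ(Kᵢ−1)/(1+β(Kᵢ−1)) = 0.
Feasibility: ΣzᵢKᵢ = 1.1324, Σzᵢ/Kᵢ = 1.3201 — both > 1, two phases present.
Iterate (Newton) starting at β = 0.5:
  β = 0.5000: g = -0.05884, g' = -0.3812 → β = 0.3456
  β = 0.3456: g = -0.00168, g' = -0.3645 → β = 0.3410
Converged at β = 0.3410.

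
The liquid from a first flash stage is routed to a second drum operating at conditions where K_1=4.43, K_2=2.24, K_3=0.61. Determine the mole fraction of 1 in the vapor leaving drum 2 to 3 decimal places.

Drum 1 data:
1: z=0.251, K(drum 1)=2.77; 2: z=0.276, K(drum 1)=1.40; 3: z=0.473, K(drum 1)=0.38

y_1 (drum 2) = 0.205

Drum 1:
Material balance + equilibrium reduce to Σ zᵢ(Kᵢ−1)/(1+ψ₁(Kᵢ−1)) = 0.
Feasibility: ΣzᵢKᵢ = 1.261, Σzᵢ/Kᵢ = 1.532 — both > 1, two phases present.
Newton iteration, ψ₁⁰ = 0.65:
  ψ₁ = 0.650: g = -0.1970, g' = -0.708 → ψ₁ = 0.372
  ψ₁ = 0.372: g = -0.0170, g' = -0.627 → ψ₁ = 0.345
Converged at ψ₁ = 0.345.
Drum-1 compositions:
  1: x = 0.156, y = 0.432
  2: x = 0.243, y = 0.340
  3: x = 0.602, y = 0.229
Drum-2 feed = drum-1 liquid: z₂ = (0.1559, 0.2426, 0.6015).
Drum 2:
Rachford–Rice: g(ψ₂) = Σ zᵢ(Kᵢ−1)/(1+ψ₂(Kᵢ−1)) = 0.
Check two-phase: ΣzᵢKᵢ = 1.601 > 1 and Σzᵢ/Kᵢ = 1.130 > 1, so g(0) = 0.601 > 0 and g(1) = -0.130 < 0.
Newton iteration, ψ₂⁰ = 0.39:
  ψ₂ = 0.390: g = 0.1548, g' = -0.632 → ψ₂ = 0.635
  ψ₂ = 0.635: g = 0.0248, g' = -0.460 → ψ₂ = 0.689
  ψ₂ = 0.689: g = 0.0005, g' = -0.442 → ψ₂ = 0.690
Converged at ψ₂ = 0.690.
  1: x = 0.046, y = 0.205
  2: x = 0.131, y = 0.293
  3: x = 0.823, y = 0.502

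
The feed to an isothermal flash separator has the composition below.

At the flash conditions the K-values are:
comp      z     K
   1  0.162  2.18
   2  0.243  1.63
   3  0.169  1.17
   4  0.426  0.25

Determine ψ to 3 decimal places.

Newton–Raphson from ψ = 0.42:
  ψ = 0.420: g = -0.1907, g' = -0.676 → ψ = 0.138
  ψ = 0.138: g = -0.0230, g' = -0.551 → ψ = 0.096
Converged at ψ = 0.096.

ψ = 0.096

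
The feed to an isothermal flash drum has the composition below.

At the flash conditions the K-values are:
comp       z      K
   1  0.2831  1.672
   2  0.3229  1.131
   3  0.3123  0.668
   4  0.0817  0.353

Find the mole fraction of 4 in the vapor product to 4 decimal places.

Material balance + equilibrium reduce to Σ zᵢ(Kᵢ−1)/(1+V/F(Kᵢ−1)) = 0.
g(0) = ΣzᵢKᵢ − 1 = 0.0760 and g(1) = 1 − Σzᵢ/Kᵢ = -0.1538, so a root lies in (0, 1).
Iterate (Newton) starting at V/F = 0.49:
  V/F = 0.4900: g = -0.01836, g' = -0.1997 → V/F = 0.3980
  V/F = 0.3980: g = -0.00037, g' = -0.1923 → V/F = 0.3961
Converged at V/F = 0.3961.
Compositions from xᵢ = zᵢ/(1+V/F(Kᵢ−1)), yᵢ = Kᵢxᵢ:
  1: x = 0.2236, y = 0.3738
  2: x = 0.3070, y = 0.3472
  3: x = 0.3596, y = 0.2402
  4: x = 0.1099, y = 0.0388

y_4 = 0.0388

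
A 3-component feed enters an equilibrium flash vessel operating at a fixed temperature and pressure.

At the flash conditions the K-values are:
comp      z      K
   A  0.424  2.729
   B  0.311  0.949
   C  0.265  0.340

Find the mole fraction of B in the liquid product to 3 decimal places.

x_B = 0.322

Material balance + equilibrium reduce to Σ zᵢ(Kᵢ−1)/(1+V/F(Kᵢ−1)) = 0.
Check two-phase: ΣzᵢKᵢ = 1.542 > 1 and Σzᵢ/Kᵢ = 1.262 > 1, so g(0) = 0.542 > 0 and g(1) = -0.262 < 0.
Newton iteration, V/F⁰ = 0.5:
  V/F = 0.500: g = 0.1159, g' = -0.623 → V/F = 0.686
  V/F = 0.686: g = -0.0008, g' = -0.652 → V/F = 0.685
Converged at V/F = 0.685.
Compositions from xᵢ = zᵢ/(1+V/F(Kᵢ−1)), yᵢ = Kᵢxᵢ:
  A: x = 0.194, y = 0.530
  B: x = 0.322, y = 0.306
  C: x = 0.484, y = 0.164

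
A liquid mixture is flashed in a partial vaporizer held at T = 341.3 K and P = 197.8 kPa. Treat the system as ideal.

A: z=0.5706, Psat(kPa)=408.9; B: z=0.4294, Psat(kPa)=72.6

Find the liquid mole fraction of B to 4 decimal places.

Raoult's law: Kᵢ = Pᵢˢᵃᵗ/P = Pᵢˢᵃᵗ/197.8.
  K_A = 408.9/197.8 = 2.067240, K_B = 72.6/197.8 = 0.367037
Material balance + equilibrium reduce to Σ zᵢ(Kᵢ−1)/(1+V/F(Kᵢ−1)) = 0.
Feasibility: ΣzᵢKᵢ = 1.3372, Σzᵢ/Kᵢ = 1.4459 — both > 1, two phases present.
Binary case is linear: z₁(K₁−1)(1+V/F(K₂−1)) + z₂(K₂−1)(1+V/F(K₁−1)) = 0
⇒ V/F = [z₁(K₁−1)+z₂(K₂−1)] / [−(K₁−1)(K₂−1)] = 0.33717/0.67552 = 0.4991
Compositions from xᵢ = zᵢ/(1+V/F(Kᵢ−1)), yᵢ = Kᵢxᵢ:
  A: x = 0.3723, y = 0.7696
  B: x = 0.6277, y = 0.2304

x_B = 0.6277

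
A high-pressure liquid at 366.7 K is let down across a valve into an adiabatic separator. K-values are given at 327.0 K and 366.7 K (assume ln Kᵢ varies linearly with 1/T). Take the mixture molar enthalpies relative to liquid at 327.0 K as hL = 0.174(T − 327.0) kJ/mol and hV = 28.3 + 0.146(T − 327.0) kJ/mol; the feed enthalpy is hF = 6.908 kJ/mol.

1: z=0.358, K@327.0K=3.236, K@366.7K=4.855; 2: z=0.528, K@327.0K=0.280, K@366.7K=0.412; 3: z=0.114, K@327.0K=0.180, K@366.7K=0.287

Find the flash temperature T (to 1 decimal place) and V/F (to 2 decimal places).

Adiabatic flash: solve Rachford–Rice at each trial T, then check hF = ψ·hV(T) + (1−ψ)·hL(T).
  T = 327.0 K: K = (3.236, 0.280, 0.180), RR gives ψ = 0.198, H_out = 5.601 kJ/mol
  T = 366.7 K: K = (4.855, 0.412, 0.287), RR gives ψ = 0.419, H_out = 18.296 kJ/mol
  T = 346.9 K: K = (4.012, 0.344, 0.230), RR gives ψ = 0.315, H_out = 12.214 kJ/mol
  T = 336.9 K: K = (3.613, 0.311, 0.204), RR gives ψ = 0.260, H_out = 8.996 kJ/mol
  T = 331.9 K: K = (3.420, 0.295, 0.192), RR gives ψ = 0.229, H_out = 7.314 kJ/mol
  T = 329.4 K: K = (3.326, 0.287, 0.186), RR gives ψ = 0.214, H_out = 6.449 kJ/mol
  T = 330.6 K: K = (3.371, 0.291, 0.189), RR gives ψ = 0.221, H_out = 6.867 kJ/mol
Linear interpolation between T = 330.6 (H_out = 6.867) and T = 331.9 (H_out = 7.314) on hF = 6.908 gives T ≈ 330.7 K, at which ψ = 0.22.

T = 330.7 K, V/F = 0.22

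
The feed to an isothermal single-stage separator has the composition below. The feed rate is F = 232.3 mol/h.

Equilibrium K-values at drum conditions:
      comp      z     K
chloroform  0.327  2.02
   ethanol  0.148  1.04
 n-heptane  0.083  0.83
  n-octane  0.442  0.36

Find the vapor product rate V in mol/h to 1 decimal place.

Rachford–Rice: g(ψ) = Σ zᵢ(Kᵢ−1)/(1+ψ(Kᵢ−1)) = 0.
Feasibility: ΣzᵢKᵢ = 1.042, Σzᵢ/Kᵢ = 1.632 — both > 1, two phases present.
Newton–Raphson from ψ = 0.42:
  ψ = 0.420: g = -0.1627, g' = -0.508 → ψ = 0.100
  ψ = 0.100: g = -0.0080, g' = -0.490 → ψ = 0.084
Converged at ψ = 0.084.
Then V = ψ·F = 0.0837·232.3 = 19.4 mol/h and L = F − V = 212.9 mol/h.

V = 19.4 mol/h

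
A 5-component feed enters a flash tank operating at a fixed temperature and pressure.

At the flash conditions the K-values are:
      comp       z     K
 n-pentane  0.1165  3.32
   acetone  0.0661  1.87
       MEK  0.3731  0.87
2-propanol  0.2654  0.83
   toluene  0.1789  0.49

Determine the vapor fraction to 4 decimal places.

Let ψ = V/F and solve Σ zᵢ(Kᵢ−1)/(1+ψ(Kᵢ−1)) = 0.
Check two-phase: ΣzᵢKᵢ = 1.1429 > 1 and Σzᵢ/Kᵢ = 1.1841 > 1, so g(0) = 0.1429 > 0 and g(1) = -0.1841 < 0.
Newton iteration, ψ⁰ = 0.41:
  ψ = 0.4100: g = -0.03419, g' = -0.2822 → ψ = 0.2888
  ψ = 0.2888: g = 0.00295, g' = -0.3360 → ψ = 0.2976
  ψ = 0.2976: g = 0.00002, g' = -0.3310 → ψ = 0.2977
Converged at ψ = 0.2977.

ψ = 0.2977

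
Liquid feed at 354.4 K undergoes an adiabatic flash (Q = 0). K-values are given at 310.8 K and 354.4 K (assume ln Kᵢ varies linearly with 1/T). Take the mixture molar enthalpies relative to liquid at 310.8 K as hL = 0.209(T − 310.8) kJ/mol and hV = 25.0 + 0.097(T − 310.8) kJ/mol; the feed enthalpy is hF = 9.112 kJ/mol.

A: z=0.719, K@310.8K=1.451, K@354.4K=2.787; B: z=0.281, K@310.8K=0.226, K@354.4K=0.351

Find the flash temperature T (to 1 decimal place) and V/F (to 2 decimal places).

T = 312.2 K, V/F = 0.36

Adiabatic flash: solve Rachford–Rice at each trial T, then check hF = ψ·hV(T) + (1−ψ)·hL(T).
  T = 310.8 K: K = (1.451, 0.226), RR gives ψ = 0.306, H_out = 7.647 kJ/mol
  T = 354.4 K: K = (2.787, 0.351), RR gives ψ = 0.951, H_out = 28.236 kJ/mol
  T = 332.6 K: K = (2.054, 0.286), RR gives ψ = 0.740, H_out = 21.253 kJ/mol
  T = 321.7 K: K = (1.737, 0.255), RR gives ψ = 0.584, H_out = 16.162 kJ/mol
  T = 316.2 K: K = (1.589, 0.240), RR gives ψ = 0.469, H_out = 12.569 kJ/mol
  T = 313.5 K: K = (1.519, 0.233), RR gives ψ = 0.396, H_out = 10.342 kJ/mol
  T = 312.1 K: K = (1.483, 0.229), RR gives ψ = 0.352, H_out = 9.014 kJ/mol
Linear interpolation between T = 312.1 (H_out = 9.014) and T = 313.5 (H_out = 10.342) on hF = 9.112 gives T ≈ 312.2 K, at which ψ = 0.36.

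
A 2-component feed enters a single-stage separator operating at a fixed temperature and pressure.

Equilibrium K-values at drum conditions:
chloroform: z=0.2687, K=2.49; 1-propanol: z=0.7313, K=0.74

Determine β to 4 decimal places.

β = 0.5427

Material balance + equilibrium reduce to Σ zᵢ(Kᵢ−1)/(1+β(Kᵢ−1)) = 0.
Check two-phase: ΣzᵢKᵢ = 1.2102 > 1 and Σzᵢ/Kᵢ = 1.0962 > 1, so g(0) = 0.2102 > 0 and g(1) = -0.0962 < 0.
Binary case is linear: z₁(K₁−1)(1+β(K₂−1)) + z₂(K₂−1)(1+β(K₁−1)) = 0
⇒ β = [z₁(K₁−1)+z₂(K₂−1)] / [−(K₁−1)(K₂−1)] = 0.21023/0.38740 = 0.5427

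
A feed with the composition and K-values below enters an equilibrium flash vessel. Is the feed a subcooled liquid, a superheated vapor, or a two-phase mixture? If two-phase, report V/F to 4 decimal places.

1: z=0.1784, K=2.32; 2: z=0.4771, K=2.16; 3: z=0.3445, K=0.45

ΣzᵢKᵢ = 1.5994; Σzᵢ/Kᵢ = 1.0633.
Both exceed 1, so a two-phase solution exists.
Newton iteration, ψ⁰ = 0.5:
  ψ = 0.5000: g = 0.23079, g' = -0.5682 → ψ = 0.9062
  ψ = 0.9062: g = -0.00068, g' = -0.6312 → ψ = 0.9051
Converged at ψ = 0.9051.

two-phase, V/F = 0.9051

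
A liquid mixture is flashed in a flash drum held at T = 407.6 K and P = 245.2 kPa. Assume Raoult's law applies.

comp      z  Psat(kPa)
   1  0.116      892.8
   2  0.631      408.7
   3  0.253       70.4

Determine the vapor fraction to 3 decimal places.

ψ = 0.745

Raoult's law: Kᵢ = Pᵢˢᵃᵗ/P = Pᵢˢᵃᵗ/245.2.
  K_1 = 892.8/245.2 = 3.64111, K_2 = 408.7/245.2 = 1.66680, K_3 = 70.4/245.2 = 0.28711
Let ψ = V/F and solve Σ zᵢ(Kᵢ−1)/(1+ψ(Kᵢ−1)) = 0.
Check two-phase: ΣzᵢKᵢ = 1.547 > 1 and Σzᵢ/Kᵢ = 1.292 > 1, so g(0) = 0.547 > 0 and g(1) = -0.292 < 0.
Newton–Raphson from ψ = 0.37:
  ψ = 0.370: g = 0.2475, g' = -0.625 → ψ = 0.766
  ψ = 0.766: g = -0.0176, g' = -0.836 → ψ = 0.745
Converged at ψ = 0.745.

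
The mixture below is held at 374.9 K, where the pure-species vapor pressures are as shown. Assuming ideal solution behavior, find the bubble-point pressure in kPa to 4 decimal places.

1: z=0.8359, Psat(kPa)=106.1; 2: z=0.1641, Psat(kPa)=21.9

Pbub = 92.2828 kPa

At the bubble point ψ → 0, so ΣzᵢKᵢ = 1 with Kᵢ = Pᵢˢᵃᵗ/P ⇒ P = ΣzᵢPᵢˢᵃᵗ.
P = 0.8359·106.1 + 0.1641·21.9 = 92.2828 kPa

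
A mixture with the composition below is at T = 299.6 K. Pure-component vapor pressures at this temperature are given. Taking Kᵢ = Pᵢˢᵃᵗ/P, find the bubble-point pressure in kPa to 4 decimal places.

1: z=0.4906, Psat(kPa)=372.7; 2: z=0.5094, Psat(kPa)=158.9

Pbub = 263.7903 kPa

At the bubble point ψ → 0, so ΣzᵢKᵢ = 1 with Kᵢ = Pᵢˢᵃᵗ/P ⇒ P = ΣzᵢPᵢˢᵃᵗ.
P = 0.4906·372.7 + 0.5094·158.9 = 263.7903 kPa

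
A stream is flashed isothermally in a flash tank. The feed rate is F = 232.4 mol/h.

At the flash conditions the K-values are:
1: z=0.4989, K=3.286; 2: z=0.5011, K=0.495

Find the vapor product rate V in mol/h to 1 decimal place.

Rachford–Rice: g(ψ) = Σ zᵢ(Kᵢ−1)/(1+ψ(Kᵢ−1)) = 0.
Check two-phase: ΣzᵢKᵢ = 1.8874 > 1 and Σzᵢ/Kᵢ = 1.1641 > 1, so g(0) = 0.8874 > 0 and g(1) = -0.1641 < 0.
Newton–Raphson from ψ = 0.5:
  ψ = 0.5000: g = 0.19366, g' = -0.7964 → ψ = 0.7432
  ψ = 0.7432: g = 0.01750, g' = -0.6854 → ψ = 0.7687
Converged at ψ = 0.7687.
Then V = ψ·F = 0.7687·232.4 = 178.6 mol/h and L = F − V = 53.8 mol/h.

V = 178.6 mol/h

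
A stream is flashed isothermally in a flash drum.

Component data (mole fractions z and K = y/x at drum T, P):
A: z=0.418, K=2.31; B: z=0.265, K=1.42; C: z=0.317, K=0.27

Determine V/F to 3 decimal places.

V/F = 0.579

Material balance + equilibrium reduce to Σ zᵢ(Kᵢ−1)/(1+V/F(Kᵢ−1)) = 0.
Feasibility: ΣzᵢKᵢ = 1.427, Σzᵢ/Kᵢ = 1.542 — both > 1, two phases present.
Iterate (Newton) starting at V/F = 0.5:
  V/F = 0.500: g = 0.0584, g' = -0.713 → V/F = 0.582
  V/F = 0.582: g = -0.0022, g' = -0.772 → V/F = 0.579
Converged at V/F = 0.579.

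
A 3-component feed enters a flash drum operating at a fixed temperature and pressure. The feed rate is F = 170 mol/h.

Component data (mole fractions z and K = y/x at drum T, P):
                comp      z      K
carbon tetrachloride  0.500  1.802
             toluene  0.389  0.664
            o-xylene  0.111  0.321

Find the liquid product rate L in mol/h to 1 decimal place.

Newton–Raphson from ψ = 0.31:
  ψ = 0.310: g = 0.0798, g' = -0.343 → ψ = 0.543
Converged at ψ = 0.543.
Then V = ψ·F = 0.5433·170 = 92.4 mol/h and L = F − V = 77.6 mol/h.

L = 77.6 mol/h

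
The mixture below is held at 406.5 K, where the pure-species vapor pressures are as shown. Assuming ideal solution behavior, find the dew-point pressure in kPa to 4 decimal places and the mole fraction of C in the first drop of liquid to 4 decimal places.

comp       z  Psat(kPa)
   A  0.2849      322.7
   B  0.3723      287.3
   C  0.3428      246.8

At the dew point ψ → 1, so Σzᵢ/Kᵢ = 1 with Kᵢ = Pᵢˢᵃᵗ/P ⇒ 1/P = Σzᵢ/Pᵢˢᵃᵗ.
1/P = 0.2849/322.7 + 0.3723/287.3 + 0.3428/246.8 = 0.0035677 ⇒ P = 280.2926 kPa
xᵢ = zᵢP/Pᵢˢᵃᵗ ⇒ x_C = 0.3428·280.2926/246.8 = 0.3893

Pdew = 280.2926 kPa, x_C = 0.3893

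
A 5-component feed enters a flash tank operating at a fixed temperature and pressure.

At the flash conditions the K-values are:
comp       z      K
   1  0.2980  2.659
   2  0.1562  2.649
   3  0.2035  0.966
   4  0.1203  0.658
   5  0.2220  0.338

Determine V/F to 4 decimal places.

Material balance + equilibrium reduce to Σ zᵢ(Kᵢ−1)/(1+V/F(Kᵢ−1)) = 0.
Feasibility: ΣzᵢKᵢ = 1.5569, Σzᵢ/Kᵢ = 1.2213 — both > 1, two phases present.
Newton iteration, V/F⁰ = 0.67:
  V/F = 0.6700: g = 0.03195, g' = -0.6179 → V/F = 0.7217
  V/F = 0.7217: g = -0.00053, g' = -0.6402 → V/F = 0.7209
Converged at V/F = 0.7209.

V/F = 0.7209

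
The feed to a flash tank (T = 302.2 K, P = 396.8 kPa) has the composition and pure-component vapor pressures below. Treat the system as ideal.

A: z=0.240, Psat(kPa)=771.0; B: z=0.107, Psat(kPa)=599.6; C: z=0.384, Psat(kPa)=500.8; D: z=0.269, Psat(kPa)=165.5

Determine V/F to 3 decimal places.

Raoult's law: Kᵢ = Pᵢˢᵃᵗ/P = Pᵢˢᵃᵗ/396.8.
  K_A = 771.0/396.8 = 1.94304, K_B = 599.6/396.8 = 1.51109, K_C = 500.8/396.8 = 1.26210, K_D = 165.5/396.8 = 0.41709
Material balance + equilibrium reduce to Σ zᵢ(Kᵢ−1)/(1+V/F(Kᵢ−1)) = 0.
Feasibility: ΣzᵢKᵢ = 1.225, Σzᵢ/Kᵢ = 1.144 — both > 1, two phases present.
Iterate (Newton) starting at V/F = 0.65:
  V/F = 0.650: g = 0.0149, g' = -0.354 → V/F = 0.692
  V/F = 0.692: g = -0.0003, g' = -0.369 → V/F = 0.691
Converged at V/F = 0.691.

V/F = 0.691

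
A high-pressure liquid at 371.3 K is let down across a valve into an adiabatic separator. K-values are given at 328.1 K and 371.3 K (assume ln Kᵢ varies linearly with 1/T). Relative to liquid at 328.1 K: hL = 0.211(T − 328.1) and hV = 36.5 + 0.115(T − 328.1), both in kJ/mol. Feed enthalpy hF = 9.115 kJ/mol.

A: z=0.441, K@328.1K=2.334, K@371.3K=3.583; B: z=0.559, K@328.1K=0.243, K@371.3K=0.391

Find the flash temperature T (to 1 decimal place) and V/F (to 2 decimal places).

Adiabatic flash: solve Rachford–Rice at each trial T, then check hF = ψ·hV(T) + (1−ψ)·hL(T).
  T = 328.1 K: K = (2.334, 0.243), RR gives ψ = 0.164, H_out = 5.969 kJ/mol
  T = 371.3 K: K = (3.583, 0.391), RR gives ψ = 0.508, H_out = 25.541 kJ/mol
  T = 349.7 K: K = (2.930, 0.313), RR gives ψ = 0.352, H_out = 16.681 kJ/mol
  T = 338.9 K: K = (2.625, 0.277), RR gives ψ = 0.266, H_out = 11.703 kJ/mol
  T = 333.5 K: K = (2.477, 0.260), RR gives ψ = 0.217, H_out = 8.958 kJ/mol
  T = 336.2 K: K = (2.551, 0.268), RR gives ψ = 0.242, H_out = 10.357 kJ/mol
  T = 334.9 K: K = (2.515, 0.264), RR gives ψ = 0.230, H_out = 9.690 kJ/mol
Linear interpolation between T = 333.5 (H_out = 8.958) and T = 334.9 (H_out = 9.690) on hF = 9.115 gives T ≈ 333.8 K, at which ψ = 0.22.

T = 333.8 K, V/F = 0.22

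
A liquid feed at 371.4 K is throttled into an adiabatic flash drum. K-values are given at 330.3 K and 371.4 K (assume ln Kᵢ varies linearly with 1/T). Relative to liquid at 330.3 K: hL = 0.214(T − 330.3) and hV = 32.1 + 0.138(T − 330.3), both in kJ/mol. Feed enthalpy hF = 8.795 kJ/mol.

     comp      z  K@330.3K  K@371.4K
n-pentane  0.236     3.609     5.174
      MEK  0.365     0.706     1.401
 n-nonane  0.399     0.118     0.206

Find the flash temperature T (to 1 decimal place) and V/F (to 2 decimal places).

Adiabatic flash: solve Rachford–Rice at each trial T, then check hF = ψ·hV(T) + (1−ψ)·hL(T).
  T = 330.3 K: K = (3.609, 0.706, 0.118), RR gives ψ = 0.094, H_out = 3.026 kJ/mol
  T = 371.4 K: K = (5.174, 1.401, 0.206), RR gives ψ = 0.427, H_out = 21.161 kJ/mol
  T = 350.9 K: K = (4.369, 1.016, 0.159), RR gives ψ = 0.260, H_out = 12.341 kJ/mol
  T = 340.6 K: K = (3.982, 0.851, 0.137), RR gives ψ = 0.176, H_out = 7.718 kJ/mol
  T = 345.8 K: K = (4.176, 0.932, 0.148), RR gives ψ = 0.218, H_out = 10.060 kJ/mol
  T = 343.2 K: K = (4.079, 0.891, 0.143), RR gives ψ = 0.197, H_out = 8.891 kJ/mol
  T = 341.9 K: K = (4.030, 0.871, 0.140), RR gives ψ = 0.187, H_out = 8.305 kJ/mol
Linear interpolation between T = 341.9 (H_out = 8.305) and T = 343.2 (H_out = 8.891) on hF = 8.795 gives T ≈ 343.0 K, at which ψ = 0.20.

T = 343.0 K, V/F = 0.20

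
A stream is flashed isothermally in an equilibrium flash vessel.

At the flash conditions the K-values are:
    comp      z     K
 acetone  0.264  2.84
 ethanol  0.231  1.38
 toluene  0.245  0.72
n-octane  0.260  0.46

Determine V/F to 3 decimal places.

V/F = 0.629

Iterate (Newton) starting at V/F = 0.35:
  V/F = 0.350: g = 0.1238, g' = -0.496 → V/F = 0.600
  V/F = 0.600: g = 0.0123, g' = -0.418 → V/F = 0.629
Converged at V/F = 0.629.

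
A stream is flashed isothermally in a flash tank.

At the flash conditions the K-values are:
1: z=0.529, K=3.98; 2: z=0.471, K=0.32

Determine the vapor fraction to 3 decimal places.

Material balance + equilibrium reduce to Σ zᵢ(Kᵢ−1)/(1+ψ(Kᵢ−1)) = 0.
Feasibility: ΣzᵢKᵢ = 2.256, Σzᵢ/Kᵢ = 1.605 — both > 1, two phases present.
Newton–Raphson from ψ = 0.5:
  ψ = 0.500: g = 0.1478, g' = -1.258 → ψ = 0.618
  ψ = 0.618: g = 0.0029, g' = -1.230 → ψ = 0.620
Converged at ψ = 0.620.

ψ = 0.620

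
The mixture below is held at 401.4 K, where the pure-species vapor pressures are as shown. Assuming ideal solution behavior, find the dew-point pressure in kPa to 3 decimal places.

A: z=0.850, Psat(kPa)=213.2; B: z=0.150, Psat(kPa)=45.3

At the dew point ψ → 1, so Σzᵢ/Kᵢ = 1 with Kᵢ = Pᵢˢᵃᵗ/P ⇒ 1/P = Σzᵢ/Pᵢˢᵃᵗ.
1/P = 0.850/213.2 + 0.150/45.3 = 0.007298 ⇒ P = 137.021 kPa

Pdew = 137.021 kPa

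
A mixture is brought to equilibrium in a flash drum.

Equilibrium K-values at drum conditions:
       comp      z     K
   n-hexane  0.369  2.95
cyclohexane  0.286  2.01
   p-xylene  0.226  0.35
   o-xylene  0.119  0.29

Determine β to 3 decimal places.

β = 0.739

Let β = V/F and solve Σ zᵢ(Kᵢ−1)/(1+β(Kᵢ−1)) = 0.
g(0) = ΣzᵢKᵢ − 1 = 0.777 and g(1) = 1 − Σzᵢ/Kᵢ = -0.323, so a root lies in (0, 1).
Iterate (Newton) starting at β = 0.5:
  β = 0.500: g = 0.2076, g' = -0.842 → β = 0.747
  β = 0.747: g = -0.0075, g' = -0.959 → β = 0.739
Converged at β = 0.739.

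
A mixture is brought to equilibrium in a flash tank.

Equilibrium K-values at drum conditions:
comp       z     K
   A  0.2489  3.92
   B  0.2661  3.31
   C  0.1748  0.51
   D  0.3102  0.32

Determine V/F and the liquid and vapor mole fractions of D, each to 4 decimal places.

V/F = 0.6430, x_D = 0.5512, y_D = 0.1764

Material balance + equilibrium reduce to Σ zᵢ(Kᵢ−1)/(1+V/F(Kᵢ−1)) = 0.
g(0) = ΣzᵢKᵢ − 1 = 1.0449 and g(1) = 1 − Σzᵢ/Kᵢ = -0.4560, so a root lies in (0, 1).
Iterate (Newton) starting at V/F = 0.5:
  V/F = 0.5000: g = 0.14764, g' = -1.0594 → V/F = 0.6394
  V/F = 0.6394: g = 0.00376, g' = -1.0276 → V/F = 0.6430
Converged at V/F = 0.6430.
Compositions from xᵢ = zᵢ/(1+V/F(Kᵢ−1)), yᵢ = Kᵢxᵢ:
  A: x = 0.0865, y = 0.3391
  B: x = 0.1071, y = 0.3544
  C: x = 0.2552, y = 0.1302
  D: x = 0.5512, y = 0.1764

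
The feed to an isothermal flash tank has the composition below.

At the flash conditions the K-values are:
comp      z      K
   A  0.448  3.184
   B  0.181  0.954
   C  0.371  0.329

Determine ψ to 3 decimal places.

Newton–Raphson from ψ = 0.5:
  ψ = 0.500: g = 0.0846, g' = -0.867 → ψ = 0.598
Converged at ψ = 0.598.

ψ = 0.598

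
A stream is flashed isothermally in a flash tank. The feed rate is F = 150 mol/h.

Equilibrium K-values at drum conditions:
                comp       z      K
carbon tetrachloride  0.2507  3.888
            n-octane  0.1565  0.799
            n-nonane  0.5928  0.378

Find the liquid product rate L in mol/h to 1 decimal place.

L = 119.3 mol/h

Iterate (Newton) starting at ψ = 0.5:
  ψ = 0.5000: g = -0.27388, g' = -0.8410 → ψ = 0.1743
  ψ = 0.1743: g = 0.03540, g' = -1.2203 → ψ = 0.2033
  ψ = 0.2033: g = 0.00124, g' = -1.1374 → ψ = 0.2044
Converged at ψ = 0.2044.
Then V = ψ·F = 0.2044·150 = 30.7 mol/h and L = F − V = 119.3 mol/h.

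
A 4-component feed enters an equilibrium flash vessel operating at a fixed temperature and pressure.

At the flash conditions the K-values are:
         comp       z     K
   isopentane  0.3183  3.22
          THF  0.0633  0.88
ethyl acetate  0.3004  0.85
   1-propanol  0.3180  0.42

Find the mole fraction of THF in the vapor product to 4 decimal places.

Material balance + equilibrium reduce to Σ zᵢ(Kᵢ−1)/(1+V/F(Kᵢ−1)) = 0.
g(0) = ΣzᵢKᵢ − 1 = 0.4695 and g(1) = 1 − Σzᵢ/Kᵢ = -0.2813, so a root lies in (0, 1).
Iterate (Newton) starting at V/F = 0.5:
  V/F = 0.5000: g = 0.01832, g' = -0.5735 → V/F = 0.5320
  V/F = 0.5320: g = 0.00018, g' = -0.5626 → V/F = 0.5323
Converged at V/F = 0.5323.
Compositions from xᵢ = zᵢ/(1+V/F(Kᵢ−1)), yᵢ = Kᵢxᵢ:
  isopentane: x = 0.1459, y = 0.4698
  THF: x = 0.0676, y = 0.0595
  ethyl acetate: x = 0.3265, y = 0.2775
  1-propanol: x = 0.4600, y = 0.1932

y_THF = 0.0595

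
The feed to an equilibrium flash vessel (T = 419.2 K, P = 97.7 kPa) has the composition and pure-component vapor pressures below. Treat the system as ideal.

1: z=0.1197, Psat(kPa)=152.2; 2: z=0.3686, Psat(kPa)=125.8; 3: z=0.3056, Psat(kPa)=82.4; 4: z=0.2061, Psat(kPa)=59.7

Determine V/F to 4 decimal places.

Raoult's law: Kᵢ = Pᵢˢᵃᵗ/P = Pᵢˢᵃᵗ/97.7.
  K_1 = 152.2/97.7 = 1.557830, K_2 = 125.8/97.7 = 1.287615, K_3 = 82.4/97.7 = 0.843398, K_4 = 59.7/97.7 = 0.611054
Rachford–Rice: g(V/F) = Σ zᵢ(Kᵢ−1)/(1+V/F(Kᵢ−1)) = 0.
Check two-phase: ΣzᵢKᵢ = 1.0448 > 1 and Σzᵢ/Kᵢ = 1.0627 > 1, so g(0) = 0.0448 > 0 and g(1) = -0.0627 < 0.
Iterate (Newton) starting at V/F = 0.5:
  V/F = 0.5000: g = -0.00654, g' = -0.1030 → V/F = 0.4365
  V/F = 0.4365: g = -0.00003, g' = -0.1020 → V/F = 0.4361
Converged at V/F = 0.4361.

V/F = 0.4361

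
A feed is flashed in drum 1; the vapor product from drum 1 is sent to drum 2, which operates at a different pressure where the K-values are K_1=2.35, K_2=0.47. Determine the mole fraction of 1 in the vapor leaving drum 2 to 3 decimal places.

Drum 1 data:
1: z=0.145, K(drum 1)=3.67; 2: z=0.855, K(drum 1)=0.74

Drum 1:
Binary case is linear: z₁(K₁−1)(1+ψ₁(K₂−1)) + z₂(K₂−1)(1+ψ₁(K₁−1)) = 0
⇒ ψ₁ = [z₁(K₁−1)+z₂(K₂−1)] / [−(K₁−1)(K₂−1)] = 0.1648/0.6942 = 0.237
Drum-1 compositions:
  1: x = 0.089, y = 0.326
  2: x = 0.911, y = 0.674
Drum-2 feed = drum-1 vapor: z₂ = (0.3257, 0.6743).
Drum 2:
Material balance + equilibrium reduce to Σ zᵢ(Kᵢ−1)/(1+ψ₂(Kᵢ−1)) = 0.
Check two-phase: ΣzᵢKᵢ = 1.082 > 1 and Σzᵢ/Kᵢ = 1.573 > 1, so g(0) = 0.082 > 0 and g(1) = -0.573 < 0.
Binary case is linear: z₁(K₁−1)(1+ψ₂(K₂−1)) + z₂(K₂−1)(1+ψ₂(K₁−1)) = 0
⇒ ψ₂ = [z₁(K₁−1)+z₂(K₂−1)] / [−(K₁−1)(K₂−1)] = 0.0823/0.7155 = 0.115
  1: x = 0.282, y = 0.662
  2: x = 0.718, y = 0.337

y_1 (drum 2) = 0.662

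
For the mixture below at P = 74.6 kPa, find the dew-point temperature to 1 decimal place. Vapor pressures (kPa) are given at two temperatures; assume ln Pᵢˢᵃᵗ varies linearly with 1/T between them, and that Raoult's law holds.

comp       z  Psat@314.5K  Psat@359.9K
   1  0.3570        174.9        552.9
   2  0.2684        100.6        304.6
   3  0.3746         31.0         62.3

T = 325.9 K

Dew-point temperature: Σzᵢ·P/Pᵢˢᵃᵗ(T) = 1. Interpolate ln Pᵢˢᵃᵗ = aᵢ + bᵢ/T.
  T = 314.5 K: ΣzᵢP/Pᵢˢᵃᵗ = 1.2528
  T = 359.9 K: ΣzᵢP/Pᵢˢᵃᵗ = 0.5625
  T = 337.2 K: ΣzᵢP/Pᵢˢᵃᵗ = 0.8137
  T = 325.9 K: ΣzᵢP/Pᵢˢᵃᵗ = 0.9999
  T = 320.2 K: ΣzᵢP/Pᵢˢᵃᵗ = 1.1166
  T = 323.0 K: ΣzᵢP/Pᵢˢᵃᵗ = 1.0570
Interpolating between 323.0 K and 325.9 K gives T ≈ 325.9 K.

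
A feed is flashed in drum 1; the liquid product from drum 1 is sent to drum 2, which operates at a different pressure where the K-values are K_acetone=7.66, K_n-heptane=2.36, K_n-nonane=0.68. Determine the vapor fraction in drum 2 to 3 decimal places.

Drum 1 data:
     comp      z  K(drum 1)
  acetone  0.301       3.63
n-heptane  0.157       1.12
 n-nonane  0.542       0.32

Drum 1:
Material balance + equilibrium reduce to Σ zᵢ(Kᵢ−1)/(1+ψ₁(Kᵢ−1)) = 0.
Feasibility: ΣzᵢKᵢ = 1.442, Σzᵢ/Kᵢ = 1.917 — both > 1, two phases present.
Iterate (Newton) starting at ψ₁ = 0.36:
  ψ₁ = 0.360: g = -0.0633, g' = -0.991 → ψ₁ = 0.296
  ψ₁ = 0.296: g = 0.0018, g' = -1.053 → ψ₁ = 0.298
Converged at ψ₁ = 0.298.
Drum-1 compositions:
  acetone: x = 0.169, y = 0.613
  n-heptane: x = 0.152, y = 0.170
  n-nonane: x = 0.680, y = 0.217
Drum-2 feed = drum-1 liquid: z₂ = (0.1688, 0.1516, 0.6796).
Drum 2:
Let ψ₂ = V/F and solve Σ zᵢ(Kᵢ−1)/(1+ψ₂(Kᵢ−1)) = 0.
Check two-phase: ΣzᵢKᵢ = 2.113 > 1 and Σzᵢ/Kᵢ = 1.086 > 1, so g(0) = 1.113 > 0 and g(1) = -0.086 < 0.
Iterate (Newton) starting at ψ₂ = 0.42:
  ψ₂ = 0.420: g = 0.1760, g' = -0.726 → ψ₂ = 0.663
  ψ₂ = 0.663: g = 0.0402, g' = -0.445 → ψ₂ = 0.753
  ψ₂ = 0.753: g = 0.0023, g' = -0.396 → ψ₂ = 0.759
Converged at ψ₂ = 0.759.
  acetone: x = 0.028, y = 0.214
  n-heptane: x = 0.075, y = 0.176
  n-nonane: x = 0.898, y = 0.610

V/F (drum 2) = 0.759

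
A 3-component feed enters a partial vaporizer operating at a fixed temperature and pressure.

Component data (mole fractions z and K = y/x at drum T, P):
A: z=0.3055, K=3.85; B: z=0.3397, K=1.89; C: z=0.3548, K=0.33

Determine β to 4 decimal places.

Newton–Raphson from β = 0.6:
  β = 0.6000: g = 0.12085, g' = -0.8976 → β = 0.7346
  β = 0.7346: g = -0.00389, g' = -0.9753 → β = 0.7306
Converged at β = 0.7306.

β = 0.7306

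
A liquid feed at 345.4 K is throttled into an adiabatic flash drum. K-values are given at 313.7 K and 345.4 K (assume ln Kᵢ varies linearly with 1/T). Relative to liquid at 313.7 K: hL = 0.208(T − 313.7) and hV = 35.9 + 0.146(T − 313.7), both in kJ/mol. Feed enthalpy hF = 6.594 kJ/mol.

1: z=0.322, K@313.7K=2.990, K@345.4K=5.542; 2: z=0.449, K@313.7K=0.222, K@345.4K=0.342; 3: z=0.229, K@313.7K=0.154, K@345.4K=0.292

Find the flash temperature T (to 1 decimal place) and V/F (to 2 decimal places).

Adiabatic flash: solve Rachford–Rice at each trial T, then check hF = ψ·hV(T) + (1−ψ)·hL(T).
  T = 313.7 K: K = (2.990, 0.222, 0.154), RR gives ψ = 0.061, H_out = 2.200 kJ/mol
  T = 345.4 K: K = (5.542, 0.342, 0.292), RR gives ψ = 0.328, H_out = 17.713 kJ/mol
  T = 329.5 K: K = (4.128, 0.278, 0.215), RR gives ψ = 0.216, H_out = 10.844 kJ/mol
  T = 321.6 K: K = (3.527, 0.249, 0.183), RR gives ψ = 0.148, H_out = 6.885 kJ/mol
  T = 317.6 K: K = (3.247, 0.235, 0.168), RR gives ψ = 0.107, H_out = 4.630 kJ/mol
  T = 319.6 K: K = (3.385, 0.242, 0.175), RR gives ψ = 0.128, H_out = 5.784 kJ/mol
Linear interpolation between T = 319.6 (H_out = 5.784) and T = 321.6 (H_out = 6.885) on hF = 6.594 gives T ≈ 321.1 K, at which ψ = 0.14.

T = 321.1 K, V/F = 0.14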